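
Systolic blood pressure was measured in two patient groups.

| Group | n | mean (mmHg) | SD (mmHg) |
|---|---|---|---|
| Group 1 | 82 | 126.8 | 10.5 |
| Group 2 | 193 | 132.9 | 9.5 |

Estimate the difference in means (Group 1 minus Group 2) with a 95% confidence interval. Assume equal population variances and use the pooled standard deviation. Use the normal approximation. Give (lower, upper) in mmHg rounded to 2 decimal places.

s_p = √[((n₁−1)s₁² + (n₂−1)s₂²)/(n₁+n₂−2)] = √[(81·10.5² + 192·9.5²)/273] = 9.8073.
SE = 9.8073·√(1/82 + 1/193) = 1.2928.
With z* = 1.960, margin = 1.960 × 1.2928 = 2.5339.
x̄₁ − x̄₂ = 126.8 − 132.9 = -6.1000; interval -6.1000 ± 2.5339 = (-8.63, -3.57).

(-8.63, -3.57)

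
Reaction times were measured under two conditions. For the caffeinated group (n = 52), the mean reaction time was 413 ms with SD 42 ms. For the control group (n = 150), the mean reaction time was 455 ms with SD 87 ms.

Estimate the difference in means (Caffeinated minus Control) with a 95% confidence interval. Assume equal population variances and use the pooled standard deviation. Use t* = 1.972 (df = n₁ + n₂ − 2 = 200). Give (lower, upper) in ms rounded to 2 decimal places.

s_p = √[((n₁−1)s₁² + (n₂−1)s₂²)/(n₁+n₂−2)] = √[(51·42² + 149·87²)/200] = 78.0303.
SE = 78.0303·√(1/52 + 1/150) = 12.5572.
With t* = 1.972, margin = 1.972 × 12.5572 = 24.7628.
x̄₁ − x̄₂ = 413 − 455 = -42.0000; interval -42.0000 ± 24.7628 = (-66.76, -17.24).

(-66.76, -17.24)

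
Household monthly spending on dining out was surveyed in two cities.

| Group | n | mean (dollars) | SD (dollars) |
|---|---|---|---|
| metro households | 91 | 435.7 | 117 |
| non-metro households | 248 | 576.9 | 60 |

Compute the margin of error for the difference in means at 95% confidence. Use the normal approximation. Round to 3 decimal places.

25.172

Standard errors of each mean: 117/√91 = 12.2649 and 60/√248 = 3.8100.
SE(x̄₁ − x̄₂) = √(12.2649² + 3.8100²) = 12.8430 for independent samples with unequal variances.
With z* = 1.960, the margin is 1.960 × 12.8430 = 25.1723.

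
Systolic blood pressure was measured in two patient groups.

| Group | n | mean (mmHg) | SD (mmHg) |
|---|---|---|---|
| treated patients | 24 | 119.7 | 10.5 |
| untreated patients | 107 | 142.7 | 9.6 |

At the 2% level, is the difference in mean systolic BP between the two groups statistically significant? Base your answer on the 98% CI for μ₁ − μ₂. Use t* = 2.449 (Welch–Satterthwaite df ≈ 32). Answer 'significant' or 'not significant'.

SE₁ = s₁/√n₁ = 10.5/√24 = 2.1433; SE₂ = 9.6/√107 = 0.9281.
Independent samples, unequal variances: SE_diff = √(SE₁² + SE₂²) = √(4.59373489 + 0.86136961) = 2.3356.
t* = 2.449, so margin of error = 2.449 × 2.3356 = 5.7199.
Difference in means = 119.7 − 142.7 = -23.0000.
-23.0000 ± 5.7199 → (-28.7199, -17.2801).
The interval (-28.7199, -17.2801) does not contain 0, so the difference is significant.

significant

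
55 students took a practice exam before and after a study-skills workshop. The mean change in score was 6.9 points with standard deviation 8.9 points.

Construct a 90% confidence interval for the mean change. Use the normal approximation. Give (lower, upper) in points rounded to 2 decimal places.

This is a matched-pairs design, so SE = s_d/√n = 8.9/√55 = 1.2001.
Margin = 1.645 × 1.2001 = 1.9742; the interval is 6.9 ± 1.9742 = (4.93, 8.87).

(4.93, 8.87)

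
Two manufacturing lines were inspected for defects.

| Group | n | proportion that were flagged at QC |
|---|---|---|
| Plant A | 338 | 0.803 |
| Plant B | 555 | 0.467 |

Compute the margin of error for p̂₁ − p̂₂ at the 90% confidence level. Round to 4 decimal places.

0.0498

SE₁ = √(p̂₁(1−p̂₁)/n₁) = √(0.8030·0.1970/338) = 0.02163; SE₂ = √(0.4670·0.5330/555) = 0.02118.
Independent samples: SE of the difference = √(SE₁² + SE₂²) = √(0.0004678569 + 0.0004485924) = 0.03027.
z* for 90% confidence is 1.645, so the margin of error is 1.645 × 0.03027 = 0.04979.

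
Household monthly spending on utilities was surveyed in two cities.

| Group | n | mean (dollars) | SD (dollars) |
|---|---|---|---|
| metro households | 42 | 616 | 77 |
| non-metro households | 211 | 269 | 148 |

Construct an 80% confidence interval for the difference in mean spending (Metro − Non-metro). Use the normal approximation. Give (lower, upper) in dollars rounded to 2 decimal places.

Standard errors of each mean: 77/√42 = 11.8814 and 148/√211 = 10.1887.
SE(x̄₁ − x̄₂) = √(11.8814² + 10.1887²) = 15.6517 for independent samples with unequal variances.
With z* = 1.282, the margin is 1.282 × 15.6517 = 20.0655.
x̄₁ − x̄₂ = 616 − 269 = 347.0000; the interval is 347.0000 ± 20.0655 = (326.93, 367.07).

(326.93, 367.07)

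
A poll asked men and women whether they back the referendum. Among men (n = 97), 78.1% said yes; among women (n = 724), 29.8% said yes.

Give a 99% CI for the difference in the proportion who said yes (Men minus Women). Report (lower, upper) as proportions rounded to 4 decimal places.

(0.3663, 0.5997)

SE₁ = √(p̂₁(1−p̂₁)/n₁) = √(0.7810·0.2190/97) = 0.04199; SE₂ = √(0.2980·0.7020/724) = 0.01700.
Independent samples: SE of the difference = √(SE₁² + SE₂²) = √(0.0017631601 + 0.000289) = 0.04530.
z* for 99% confidence is 2.576, so the margin of error is 2.576 × 0.04530 = 0.11669.
Point estimate p̂₁ − p̂₂ = 0.7810 − 0.2980 = 0.4830.
0.4830 ± 0.11669 → (0.3663, 0.5997).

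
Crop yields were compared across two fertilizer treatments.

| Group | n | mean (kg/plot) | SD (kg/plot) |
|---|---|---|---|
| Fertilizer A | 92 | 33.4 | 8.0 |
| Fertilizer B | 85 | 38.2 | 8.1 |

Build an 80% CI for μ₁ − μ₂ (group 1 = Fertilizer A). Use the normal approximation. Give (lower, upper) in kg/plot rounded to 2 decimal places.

(-6.35, -3.25)

Per-group SEs: s₁/√n₁ = 8.0/√92 = 0.8341, s₂/√n₂ = 8.1/√85 = 0.8786.
Unpooled SE of the difference: √(0.69572281 + 0.77193796) = 1.2115.
Margin of error = z* · SE = 1.282 × 1.2115 = 1.5531.
x̄₁ − x̄₂ = 33.4 − 38.2 = -4.8000.
CI: -4.8000 ± 1.5531 = (-6.35, -3.25).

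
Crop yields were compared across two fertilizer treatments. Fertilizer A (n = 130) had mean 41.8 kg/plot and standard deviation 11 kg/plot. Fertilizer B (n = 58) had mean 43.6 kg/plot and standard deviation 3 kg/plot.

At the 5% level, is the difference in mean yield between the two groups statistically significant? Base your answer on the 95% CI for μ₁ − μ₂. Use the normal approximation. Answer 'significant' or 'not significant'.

Standard errors of each mean: 11/√130 = 0.9648 and 3/√58 = 0.3939.
SE(x̄₁ − x̄₂) = √(0.9648² + 0.3939²) = 1.0421 for independent samples with unequal variances.
With z* = 1.960, the margin is 1.960 × 1.0421 = 2.0425.
x̄₁ − x̄₂ = 41.8 − 43.6 = -1.8000; the interval is -1.8000 ± 2.0425 = (-3.8425, 0.2425).
The interval (-3.8425, 0.2425) contains 0, so the difference is not significant.

not significant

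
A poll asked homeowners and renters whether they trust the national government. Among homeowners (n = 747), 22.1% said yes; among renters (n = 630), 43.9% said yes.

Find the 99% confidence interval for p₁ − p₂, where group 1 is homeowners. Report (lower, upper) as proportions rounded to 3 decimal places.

SE₁ = √(p̂₁(1−p̂₁)/n₁) = √(0.2210·0.7790/747) = 0.01518; SE₂ = √(0.4390·0.5610/630) = 0.01977.
Independent samples: SE of the difference = √(SE₁² + SE₂²) = √(0.0002304324 + 0.0003908529) = 0.02493.
z* for 99% confidence is 2.576, so the margin of error is 2.576 × 0.02493 = 0.06422.
Point estimate p̂₁ − p̂₂ = 0.2210 − 0.4390 = -0.2180.
-0.2180 ± 0.06422 → (-0.282, -0.154).

(-0.282, -0.154)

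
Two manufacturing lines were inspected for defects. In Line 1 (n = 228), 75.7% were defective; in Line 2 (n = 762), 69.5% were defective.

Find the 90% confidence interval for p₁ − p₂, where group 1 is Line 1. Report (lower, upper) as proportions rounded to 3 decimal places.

(0.008, 0.116)

The two standard errors are √(0.7570×0.2430/228) = 0.02840 and √(0.6950×0.3050/762) = 0.01668.
Because the samples are independent, SE_diff = √(0.02840² + 0.01668²) = 0.03294.
Using z* = 1.645 for 90%, ME = 1.645 × 0.03294 = 0.05419.
p̂₁ − p̂₂ = 0.0620; interval 0.0620 ± 0.05419 gives (0.008, 0.116).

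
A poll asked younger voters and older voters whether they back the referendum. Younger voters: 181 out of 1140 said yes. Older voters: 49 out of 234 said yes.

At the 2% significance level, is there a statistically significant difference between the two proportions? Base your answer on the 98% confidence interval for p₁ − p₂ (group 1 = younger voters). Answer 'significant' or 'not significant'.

Sample proportions: 181/1140 = 0.1588, 49/234 = 0.2094.
Each SE is √(p̂(1−p̂)/n): √(0.1588·0.8412/1140) = 0.01082 and √(0.2094·0.7906/234) = 0.02660.
SE(p̂₁ − p̂₂) = √(SE₁² + SE₂²) = √(0.0001170724 + 0.00070756) = 0.02872, since the two samples are independent.
At 98% confidence z* = 2.326; margin = 2.326 × 0.02872 = 0.06680.
The difference is 0.1588 − 0.2094 = -0.0506, so the interval is -0.0506 ± 0.06680 = (-0.11740, 0.01620).
The interval (-0.11740, 0.01620) contains 0, so the difference is not significant.

not significant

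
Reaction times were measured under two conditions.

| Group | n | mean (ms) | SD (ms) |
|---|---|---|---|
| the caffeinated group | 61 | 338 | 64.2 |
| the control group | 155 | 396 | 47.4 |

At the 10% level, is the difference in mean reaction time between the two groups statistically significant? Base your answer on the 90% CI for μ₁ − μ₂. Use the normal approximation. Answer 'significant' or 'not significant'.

significant

Per-group SEs: s₁/√n₁ = 64.2/√61 = 8.2200, s₂/√n₂ = 47.4/√155 = 3.8073.
Unpooled SE of the difference: √(67.5684 + 14.49553329) = 9.0589.
Margin of error = z* · SE = 1.645 × 9.0589 = 14.9019.
x̄₁ − x̄₂ = 338 − 396 = -58.0000.
CI: -58.0000 ± 14.9019 = (-72.9019, -43.0981).
The interval (-72.9019, -43.0981) does not contain 0, so the difference is significant.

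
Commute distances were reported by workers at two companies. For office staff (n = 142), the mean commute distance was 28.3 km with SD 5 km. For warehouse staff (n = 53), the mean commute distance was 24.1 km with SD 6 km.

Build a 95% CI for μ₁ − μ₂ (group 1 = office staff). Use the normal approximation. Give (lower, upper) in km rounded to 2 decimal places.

Standard errors of each mean: 5/√142 = 0.4196 and 6/√53 = 0.8242.
SE(x̄₁ − x̄₂) = √(0.4196² + 0.8242²) = 0.9249 for independent samples with unequal variances.
With z* = 1.960, the margin is 1.960 × 0.9249 = 1.8128.
x̄₁ − x̄₂ = 28.3 − 24.1 = 4.2000; the interval is 4.2000 ± 1.8128 = (2.39, 6.01).

(2.39, 6.01)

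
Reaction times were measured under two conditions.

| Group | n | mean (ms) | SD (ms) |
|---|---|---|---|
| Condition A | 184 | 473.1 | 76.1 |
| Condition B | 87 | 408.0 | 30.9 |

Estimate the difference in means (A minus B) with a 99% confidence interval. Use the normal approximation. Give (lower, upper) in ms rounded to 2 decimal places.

Per-group SEs: s₁/√n₁ = 76.1/√184 = 5.6102, s₂/√n₂ = 30.9/√87 = 3.3128.
Unpooled SE of the difference: √(31.47434404 + 10.97464384) = 6.5153.
Margin of error = z* · SE = 2.576 × 6.5153 = 16.7834.
x̄₁ − x̄₂ = 473.1 − 408.0 = 65.1000.
CI: 65.1000 ± 16.7834 = (48.32, 81.88).

(48.32, 81.88)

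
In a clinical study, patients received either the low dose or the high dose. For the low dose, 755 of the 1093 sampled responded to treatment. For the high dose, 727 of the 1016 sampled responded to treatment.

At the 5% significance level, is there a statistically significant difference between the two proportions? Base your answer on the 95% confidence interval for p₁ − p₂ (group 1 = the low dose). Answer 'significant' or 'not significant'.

p̂₁ = 755/1093 = 0.6908 and p̂₂ = 727/1016 = 0.7156.
SE₁ = √(p̂₁(1−p̂₁)/n₁) = √(0.6908·0.3092/1093) = 0.01398; SE₂ = √(0.7156·0.2844/1016) = 0.01415.
Independent samples: SE of the difference = √(SE₁² + SE₂²) = √(0.0001954404 + 0.0002002225) = 0.01989.
z* for 95% confidence is 1.960, so the margin of error is 1.960 × 0.01989 = 0.03898.
Point estimate p̂₁ − p̂₂ = 0.6908 − 0.7156 = -0.0248.
-0.0248 ± 0.03898 → (-0.06378, 0.01418).
The interval (-0.06378, 0.01418) contains 0, so the difference is not significant.

not significant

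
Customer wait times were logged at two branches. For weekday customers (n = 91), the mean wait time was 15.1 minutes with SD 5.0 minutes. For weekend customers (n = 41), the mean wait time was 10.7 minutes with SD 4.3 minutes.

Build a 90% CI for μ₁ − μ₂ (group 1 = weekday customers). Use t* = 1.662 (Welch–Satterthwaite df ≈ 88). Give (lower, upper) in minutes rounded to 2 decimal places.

(2.98, 5.82)

SE₁ = s₁/√n₁ = 5.0/√91 = 0.5241; SE₂ = 4.3/√41 = 0.6715.
Independent samples, unequal variances: SE_diff = √(SE₁² + SE₂²) = √(0.27468081 + 0.45091225) = 0.8518.
t* = 1.662, so margin of error = 1.662 × 0.8518 = 1.4157.
Difference in means = 15.1 − 10.7 = 4.4000.
4.4000 ± 1.4157 → (2.98, 5.82).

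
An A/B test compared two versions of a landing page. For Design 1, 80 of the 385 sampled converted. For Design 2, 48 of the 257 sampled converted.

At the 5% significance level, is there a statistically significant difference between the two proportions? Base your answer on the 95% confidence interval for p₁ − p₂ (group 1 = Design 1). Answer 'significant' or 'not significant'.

p̂₁ = 80/385 = 0.2078 and p̂₂ = 48/257 = 0.1868.
SE₁ = √(p̂₁(1−p̂₁)/n₁) = √(0.2078·0.7922/385) = 0.02068; SE₂ = √(0.1868·0.8132/257) = 0.02431.
Independent samples: SE of the difference = √(SE₁² + SE₂²) = √(0.0004276624 + 0.0005909761) = 0.03192.
z* for 95% confidence is 1.960, so the margin of error is 1.960 × 0.03192 = 0.06256.
Point estimate p̂₁ − p̂₂ = 0.2078 − 0.1868 = 0.0210.
0.0210 ± 0.06256 → (-0.04156, 0.08356).
The interval (-0.04156, 0.08356) contains 0, so the difference is not significant.

not significant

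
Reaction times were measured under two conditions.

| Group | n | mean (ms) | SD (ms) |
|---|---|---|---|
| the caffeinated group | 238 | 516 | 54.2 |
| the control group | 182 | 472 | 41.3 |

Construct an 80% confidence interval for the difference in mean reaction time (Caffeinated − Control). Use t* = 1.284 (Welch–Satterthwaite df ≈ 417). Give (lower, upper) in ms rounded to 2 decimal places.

(38.02, 49.98)

Per-group SEs: s₁/√n₁ = 54.2/√238 = 3.5133, s₂/√n₂ = 41.3/√182 = 3.0614.
Unpooled SE of the difference: √(12.34327689 + 9.37216996) = 4.6600.
Margin of error = t* · SE = 1.284 × 4.6600 = 5.9834.
x̄₁ − x̄₂ = 516 − 472 = 44.0000.
CI: 44.0000 ± 5.9834 = (38.02, 49.98).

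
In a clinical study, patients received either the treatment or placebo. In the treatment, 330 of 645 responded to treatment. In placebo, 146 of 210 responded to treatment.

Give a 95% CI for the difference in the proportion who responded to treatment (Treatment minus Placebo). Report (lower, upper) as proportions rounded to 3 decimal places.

(-0.257, -0.110)

First, p̂₁ = 330/645 = 0.5116; p̂₂ = 146/210 = 0.6952.
The two standard errors are √(0.5116×0.4884/645) = 0.01968 and √(0.6952×0.3048/210) = 0.03177.
Because the samples are independent, SE_diff = √(0.01968² + 0.03177²) = 0.03737.
Using z* = 1.960 for 95%, ME = 1.960 × 0.03737 = 0.07325.
p̂₁ − p̂₂ = -0.1836; interval -0.1836 ± 0.07325 gives (-0.257, -0.110).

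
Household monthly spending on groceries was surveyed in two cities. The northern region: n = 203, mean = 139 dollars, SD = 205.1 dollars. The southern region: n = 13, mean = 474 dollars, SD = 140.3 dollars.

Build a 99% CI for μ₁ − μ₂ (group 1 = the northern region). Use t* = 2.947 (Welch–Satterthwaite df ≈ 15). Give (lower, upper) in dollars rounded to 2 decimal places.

(-457.27, -212.73)

Per-group SEs: s₁/√n₁ = 205.1/√203 = 14.3952, s₂/√n₂ = 140.3/√13 = 38.9122.
Unpooled SE of the difference: √(207.22178304 + 1514.15930884) = 41.4895.
Margin of error = t* · SE = 2.947 × 41.4895 = 122.2696.
x̄₁ − x̄₂ = 139 − 474 = -335.0000.
CI: -335.0000 ± 122.2696 = (-457.27, -212.73).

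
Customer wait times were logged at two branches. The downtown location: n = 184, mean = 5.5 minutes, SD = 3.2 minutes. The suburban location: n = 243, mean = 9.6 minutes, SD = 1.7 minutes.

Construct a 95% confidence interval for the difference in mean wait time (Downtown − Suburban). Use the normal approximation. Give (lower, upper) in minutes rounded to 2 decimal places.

(-4.61, -3.59)

Standard errors of each mean: 3.2/√184 = 0.2359 and 1.7/√243 = 0.1091.
SE(x̄₁ − x̄₂) = √(0.2359² + 0.1091²) = 0.2599 for independent samples with unequal variances.
With z* = 1.960, the margin is 1.960 × 0.2599 = 0.5094.
x̄₁ − x̄₂ = 5.5 − 9.6 = -4.1000; the interval is -4.1000 ± 0.5094 = (-4.61, -3.59).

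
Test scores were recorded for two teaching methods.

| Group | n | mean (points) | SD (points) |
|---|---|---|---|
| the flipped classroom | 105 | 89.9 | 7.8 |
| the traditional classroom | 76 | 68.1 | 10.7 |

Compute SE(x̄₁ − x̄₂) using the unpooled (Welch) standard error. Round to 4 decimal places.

1.4443

Per-group SEs: s₁/√n₁ = 7.8/√105 = 0.7612, s₂/√n₂ = 10.7/√76 = 1.2274.
Unpooled SE of the difference: √(0.57942544 + 1.50651076) = 1.4443.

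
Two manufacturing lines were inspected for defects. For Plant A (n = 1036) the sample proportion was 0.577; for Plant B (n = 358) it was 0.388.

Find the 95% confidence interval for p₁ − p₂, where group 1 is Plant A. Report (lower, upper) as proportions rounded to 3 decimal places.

SE₁ = √(p̂₁(1−p̂₁)/n₁) = √(0.5770·0.4230/1036) = 0.01535; SE₂ = √(0.3880·0.6120/358) = 0.02575.
Independent samples: SE of the difference = √(SE₁² + SE₂²) = √(0.0002356225 + 0.0006630625) = 0.02998.
z* for 95% confidence is 1.960, so the margin of error is 1.960 × 0.02998 = 0.05876.
Point estimate p̂₁ − p̂₂ = 0.5770 − 0.3880 = 0.1890.
0.1890 ± 0.05876 → (0.130, 0.248).

(0.130, 0.248)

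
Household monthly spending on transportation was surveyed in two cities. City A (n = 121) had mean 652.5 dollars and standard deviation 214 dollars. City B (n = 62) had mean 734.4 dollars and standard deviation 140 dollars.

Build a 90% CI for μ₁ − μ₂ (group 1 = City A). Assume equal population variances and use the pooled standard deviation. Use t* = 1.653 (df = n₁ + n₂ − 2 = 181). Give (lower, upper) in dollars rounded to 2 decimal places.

(-131.54, -32.26)

s_p = √[((n₁−1)s₁² + (n₂−1)s₂²)/(n₁+n₂−2)] = √[(120·214² + 61·140²)/181] = 192.2694.
SE = 192.2694·√(1/121 + 1/62) = 30.0294.
With t* = 1.653, margin = 1.653 × 30.0294 = 49.6386.
x̄₁ − x̄₂ = 652.5 − 734.4 = -81.9000; interval -81.9000 ± 49.6386 = (-131.54, -32.26).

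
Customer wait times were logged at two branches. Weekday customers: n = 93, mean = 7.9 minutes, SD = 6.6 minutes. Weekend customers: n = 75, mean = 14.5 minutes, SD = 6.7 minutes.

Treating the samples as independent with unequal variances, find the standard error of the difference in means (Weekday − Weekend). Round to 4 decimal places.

1.0329

Per-group SEs: s₁/√n₁ = 6.6/√93 = 0.6844, s₂/√n₂ = 6.7/√75 = 0.7736.
Unpooled SE of the difference: √(0.46840336 + 0.59845696) = 1.0329.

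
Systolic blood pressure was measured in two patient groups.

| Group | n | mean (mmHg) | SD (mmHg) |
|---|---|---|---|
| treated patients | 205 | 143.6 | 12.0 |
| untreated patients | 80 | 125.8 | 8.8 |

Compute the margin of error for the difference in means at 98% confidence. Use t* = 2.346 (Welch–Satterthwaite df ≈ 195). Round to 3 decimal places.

SE₁ = s₁/√n₁ = 12.0/√205 = 0.8381; SE₂ = 8.8/√80 = 0.9839.
Independent samples, unequal variances: SE_diff = √(SE₁² + SE₂²) = √(0.70241161 + 0.96805921) = 1.2925.
t* = 2.346, so margin of error = 2.346 × 1.2925 = 3.0322.

3.032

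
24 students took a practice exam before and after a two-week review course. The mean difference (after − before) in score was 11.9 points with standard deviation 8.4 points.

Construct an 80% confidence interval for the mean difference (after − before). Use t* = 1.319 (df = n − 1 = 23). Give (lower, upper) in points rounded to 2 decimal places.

This is a matched-pairs design, so SE = s_d/√n = 8.4/√24 = 1.7146.
Margin = 1.319 × 1.7146 = 2.2616; the interval is 11.9 ± 2.2616 = (9.64, 14.16).

(9.64, 14.16)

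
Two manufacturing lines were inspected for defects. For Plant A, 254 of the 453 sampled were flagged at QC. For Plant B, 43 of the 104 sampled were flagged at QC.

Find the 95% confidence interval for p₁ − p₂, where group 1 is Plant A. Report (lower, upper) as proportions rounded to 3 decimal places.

(0.042, 0.252)

Sample proportions: 254/453 = 0.5607, 43/104 = 0.4135.
Each SE is √(p̂(1−p̂)/n): √(0.5607·0.4393/453) = 0.02332 and √(0.4135·0.5865/104) = 0.04829.
SE(p̂₁ − p̂₂) = √(SE₁² + SE₂²) = √(0.0005438224 + 0.0023319241) = 0.05363, since the two samples are independent.
At 95% confidence z* = 1.960; margin = 1.960 × 0.05363 = 0.10511.
The difference is 0.5607 − 0.4135 = 0.1472, so the interval is 0.1472 ± 0.10511 = (0.042, 0.252).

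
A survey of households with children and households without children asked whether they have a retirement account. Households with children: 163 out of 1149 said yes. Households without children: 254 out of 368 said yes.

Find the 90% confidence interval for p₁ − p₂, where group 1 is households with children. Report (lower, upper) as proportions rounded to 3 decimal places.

First, p̂₁ = 163/1149 = 0.1419; p̂₂ = 254/368 = 0.6902.
The two standard errors are √(0.1419×0.8581/1149) = 0.01029 and √(0.6902×0.3098/368) = 0.02410.
Because the samples are independent, SE_diff = √(0.01029² + 0.02410²) = 0.02620.
Using z* = 1.645 for 90%, ME = 1.645 × 0.02620 = 0.04310.
p̂₁ − p̂₂ = -0.5483; interval -0.5483 ± 0.04310 gives (-0.591, -0.505).

(-0.591, -0.505)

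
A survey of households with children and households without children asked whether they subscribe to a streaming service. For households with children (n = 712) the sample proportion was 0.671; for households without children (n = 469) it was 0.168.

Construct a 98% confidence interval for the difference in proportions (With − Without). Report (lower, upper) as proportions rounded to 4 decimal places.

(0.4456, 0.5604)

The two standard errors are √(0.6710×0.3290/712) = 0.01761 and √(0.1680×0.8320/469) = 0.01726.
Because the samples are independent, SE_diff = √(0.01761² + 0.01726²) = 0.02466.
Using z* = 2.326 for 98%, ME = 2.326 × 0.02466 = 0.05736.
p̂₁ − p̂₂ = 0.5030; interval 0.5030 ± 0.05736 gives (0.4456, 0.5604).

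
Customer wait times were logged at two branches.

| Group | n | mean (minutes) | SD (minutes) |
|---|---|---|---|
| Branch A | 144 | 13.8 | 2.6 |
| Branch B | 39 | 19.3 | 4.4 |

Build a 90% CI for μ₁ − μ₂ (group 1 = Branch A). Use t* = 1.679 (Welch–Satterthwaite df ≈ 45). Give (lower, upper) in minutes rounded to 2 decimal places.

Standard errors of each mean: 2.6/√144 = 0.2167 and 4.4/√39 = 0.7046.
SE(x̄₁ − x̄₂) = √(0.2167² + 0.7046²) = 0.7372 for independent samples with unequal variances.
With t* = 1.679, the margin is 1.679 × 0.7372 = 1.2378.
x̄₁ − x̄₂ = 13.8 − 19.3 = -5.5000; the interval is -5.5000 ± 1.2378 = (-6.74, -4.26).

(-6.74, -4.26)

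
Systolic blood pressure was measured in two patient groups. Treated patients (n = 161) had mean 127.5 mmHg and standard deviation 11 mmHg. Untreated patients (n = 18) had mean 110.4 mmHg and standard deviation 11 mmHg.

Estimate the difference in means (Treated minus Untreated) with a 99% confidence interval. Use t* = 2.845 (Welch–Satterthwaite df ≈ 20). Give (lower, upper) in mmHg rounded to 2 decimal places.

Per-group SEs: s₁/√n₁ = 11/√161 = 0.8669, s₂/√n₂ = 11/√18 = 2.5927.
Unpooled SE of the difference: √(0.75151561 + 6.72209329) = 2.7338.
Margin of error = t* · SE = 2.845 × 2.7338 = 7.7777.
x̄₁ − x̄₂ = 127.5 − 110.4 = 17.1000.
CI: 17.1000 ± 7.7777 = (9.32, 24.88).

(9.32, 24.88)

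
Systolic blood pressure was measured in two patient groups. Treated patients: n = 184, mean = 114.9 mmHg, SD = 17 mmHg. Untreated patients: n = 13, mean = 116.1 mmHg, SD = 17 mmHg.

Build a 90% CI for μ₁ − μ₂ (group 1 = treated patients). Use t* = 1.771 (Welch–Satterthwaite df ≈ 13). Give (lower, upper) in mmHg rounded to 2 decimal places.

(-9.84, 7.44)

Standard errors of each mean: 17/√184 = 1.2533 and 17/√13 = 4.7150.
SE(x̄₁ − x̄₂) = √(1.2533² + 4.7150²) = 4.8787 for independent samples with unequal variances.
With t* = 1.771, the margin is 1.771 × 4.8787 = 8.6402.
x̄₁ − x̄₂ = 114.9 − 116.1 = -1.2000; the interval is -1.2000 ± 8.6402 = (-9.84, 7.44).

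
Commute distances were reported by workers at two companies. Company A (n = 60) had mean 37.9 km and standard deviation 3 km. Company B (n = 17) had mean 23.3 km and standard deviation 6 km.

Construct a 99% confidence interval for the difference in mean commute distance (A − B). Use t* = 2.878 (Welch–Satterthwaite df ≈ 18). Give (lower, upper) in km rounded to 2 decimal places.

(10.27, 18.93)

Per-group SEs: s₁/√n₁ = 3/√60 = 0.3873, s₂/√n₂ = 6/√17 = 1.4552.
Unpooled SE of the difference: √(0.15000129 + 2.11760704) = 1.5059.
Margin of error = t* · SE = 2.878 × 1.5059 = 4.3340.
x̄₁ − x̄₂ = 37.9 − 23.3 = 14.6000.
CI: 14.6000 ± 4.3340 = (10.27, 18.93).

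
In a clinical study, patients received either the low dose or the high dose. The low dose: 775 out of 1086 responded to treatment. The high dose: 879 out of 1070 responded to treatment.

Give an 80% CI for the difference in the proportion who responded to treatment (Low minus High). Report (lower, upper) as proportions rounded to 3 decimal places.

(-0.131, -0.085)

First, p̂₁ = 775/1086 = 0.7136; p̂₂ = 879/1070 = 0.8215.
The two standard errors are √(0.7136×0.2864/1086) = 0.01372 and √(0.8215×0.1785/1070) = 0.01171.
Because the samples are independent, SE_diff = √(0.01372² + 0.01171²) = 0.01804.
Using z* = 1.282 for 80%, ME = 1.282 × 0.01804 = 0.02313.
p̂₁ − p̂₂ = -0.1079; interval -0.1079 ± 0.02313 gives (-0.131, -0.085).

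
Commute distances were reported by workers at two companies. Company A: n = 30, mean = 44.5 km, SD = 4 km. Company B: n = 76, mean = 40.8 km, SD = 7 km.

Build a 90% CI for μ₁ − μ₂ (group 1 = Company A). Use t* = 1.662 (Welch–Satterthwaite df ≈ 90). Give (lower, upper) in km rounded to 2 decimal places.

(1.90, 5.50)

Standard errors of each mean: 4/√30 = 0.7303 and 7/√76 = 0.8030.
SE(x̄₁ − x̄₂) = √(0.7303² + 0.8030²) = 1.0854 for independent samples with unequal variances.
With t* = 1.662, the margin is 1.662 × 1.0854 = 1.8039.
x̄₁ − x̄₂ = 44.5 − 40.8 = 3.7000; the interval is 3.7000 ± 1.8039 = (1.90, 5.50).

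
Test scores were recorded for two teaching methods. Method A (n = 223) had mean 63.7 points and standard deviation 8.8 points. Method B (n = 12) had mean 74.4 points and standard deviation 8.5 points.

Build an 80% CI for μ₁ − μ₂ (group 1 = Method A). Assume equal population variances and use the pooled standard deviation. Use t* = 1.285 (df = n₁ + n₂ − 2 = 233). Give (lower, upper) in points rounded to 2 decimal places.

(-14.05, -7.35)

s_p = √[((n₁−1)s₁² + (n₂−1)s₂²)/(n₁+n₂−2)] = √[(222·8.8² + 11·8.5²)/233] = 8.7861.
SE = 8.7861·√(1/223 + 1/12) = 2.6037.
With t* = 1.285, margin = 1.285 × 2.6037 = 3.3458.
x̄₁ − x̄₂ = 63.7 − 74.4 = -10.7000; interval -10.7000 ± 3.3458 = (-14.05, -7.35).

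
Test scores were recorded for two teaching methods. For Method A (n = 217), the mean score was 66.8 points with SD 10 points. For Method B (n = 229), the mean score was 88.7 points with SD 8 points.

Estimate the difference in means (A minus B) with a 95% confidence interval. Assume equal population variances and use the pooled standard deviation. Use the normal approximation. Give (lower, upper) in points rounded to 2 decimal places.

s_p = √[((n₁−1)s₁² + (n₂−1)s₂²)/(n₁+n₂−2)] = √[(216·10² + 228·8²)/444] = 9.0285.
SE = 9.0285·√(1/217 + 1/229) = 0.8553.
With z* = 1.960, margin = 1.960 × 0.8553 = 1.6764.
x̄₁ − x̄₂ = 66.8 − 88.7 = -21.9000; interval -21.9000 ± 1.6764 = (-23.58, -20.22).

(-23.58, -20.22)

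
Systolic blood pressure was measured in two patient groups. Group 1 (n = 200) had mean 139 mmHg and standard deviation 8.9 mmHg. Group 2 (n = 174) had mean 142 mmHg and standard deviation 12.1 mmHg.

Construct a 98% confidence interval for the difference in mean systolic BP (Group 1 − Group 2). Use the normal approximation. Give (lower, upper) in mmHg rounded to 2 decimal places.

(-5.59, -0.41)

Standard errors of each mean: 8.9/√200 = 0.6293 and 12.1/√174 = 0.9173.
SE(x̄₁ − x̄₂) = √(0.6293² + 0.9173²) = 1.1124 for independent samples with unequal variances.
With z* = 2.326, the margin is 2.326 × 1.1124 = 2.5874.
x̄₁ − x̄₂ = 139 − 142 = -3.0000; the interval is -3.0000 ± 2.5874 = (-5.59, -0.41).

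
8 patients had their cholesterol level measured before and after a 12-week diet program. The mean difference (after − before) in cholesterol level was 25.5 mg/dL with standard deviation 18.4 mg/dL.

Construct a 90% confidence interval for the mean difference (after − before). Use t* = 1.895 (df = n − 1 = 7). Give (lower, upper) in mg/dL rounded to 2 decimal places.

(13.17, 37.83)

This is a matched-pairs design, so SE = s_d/√n = 18.4/√8 = 6.5054.
Margin = 1.895 × 6.5054 = 12.3277; the interval is 25.5 ± 12.3277 = (13.17, 37.83).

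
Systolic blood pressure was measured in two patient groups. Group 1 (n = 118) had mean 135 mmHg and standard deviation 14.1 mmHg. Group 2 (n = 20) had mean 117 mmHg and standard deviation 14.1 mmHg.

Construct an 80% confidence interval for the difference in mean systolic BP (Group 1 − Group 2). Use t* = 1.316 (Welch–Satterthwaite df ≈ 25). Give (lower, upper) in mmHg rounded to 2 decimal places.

Standard errors of each mean: 14.1/√118 = 1.2980 and 14.1/√20 = 3.1529.
SE(x̄₁ − x̄₂) = √(1.2980² + 3.1529²) = 3.4096 for independent samples with unequal variances.
With t* = 1.316, the margin is 1.316 × 3.4096 = 4.4870.
x̄₁ − x̄₂ = 135 − 117 = 18.0000; the interval is 18.0000 ± 4.4870 = (13.51, 22.49).

(13.51, 22.49)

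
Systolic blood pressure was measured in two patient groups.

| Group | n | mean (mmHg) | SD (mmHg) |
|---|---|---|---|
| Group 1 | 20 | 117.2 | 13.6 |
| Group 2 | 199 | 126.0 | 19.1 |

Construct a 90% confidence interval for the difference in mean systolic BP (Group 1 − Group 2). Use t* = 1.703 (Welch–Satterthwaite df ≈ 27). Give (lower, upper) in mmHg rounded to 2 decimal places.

(-14.47, -3.13)

SE₁ = s₁/√n₁ = 13.6/√20 = 3.0411; SE₂ = 19.1/√199 = 1.3540.
Independent samples, unequal variances: SE_diff = √(SE₁² + SE₂²) = √(9.24828921 + 1.833316) = 3.3289.
t* = 1.703, so margin of error = 1.703 × 3.3289 = 5.6691.
Difference in means = 117.2 − 126.0 = -8.8000.
-8.8000 ± 5.6691 → (-14.47, -3.13).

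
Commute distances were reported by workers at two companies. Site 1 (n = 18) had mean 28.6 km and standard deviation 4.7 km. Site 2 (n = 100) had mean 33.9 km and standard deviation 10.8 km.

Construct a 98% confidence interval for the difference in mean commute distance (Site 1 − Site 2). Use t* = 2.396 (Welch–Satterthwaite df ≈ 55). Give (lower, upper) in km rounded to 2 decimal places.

(-9.01, -1.59)

Standard errors of each mean: 4.7/√18 = 1.1078 and 10.8/√100 = 1.0800.
SE(x̄₁ − x̄₂) = √(1.1078² + 1.0800²) = 1.5471 for independent samples with unequal variances.
With t* = 2.396, the margin is 2.396 × 1.5471 = 3.7069.
x̄₁ − x̄₂ = 28.6 − 33.9 = -5.3000; the interval is -5.3000 ± 3.7069 = (-9.01, -1.59).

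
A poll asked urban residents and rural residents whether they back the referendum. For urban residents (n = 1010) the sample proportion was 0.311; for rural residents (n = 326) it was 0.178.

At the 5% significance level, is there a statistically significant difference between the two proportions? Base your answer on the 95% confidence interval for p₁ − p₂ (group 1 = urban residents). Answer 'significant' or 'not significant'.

significant

SE₁ = √(p̂₁(1−p̂₁)/n₁) = √(0.3110·0.6890/1010) = 0.01457; SE₂ = √(0.1780·0.8220/326) = 0.02119.
Independent samples: SE of the difference = √(SE₁² + SE₂²) = √(0.0002122849 + 0.0004490161) = 0.02572.
z* for 95% confidence is 1.960, so the margin of error is 1.960 × 0.02572 = 0.05041.
Point estimate p̂₁ − p̂₂ = 0.3110 − 0.1780 = 0.1330.
0.1330 ± 0.05041 → (0.08259, 0.18341).
The interval (0.08259, 0.18341) does not contain 0, so the difference is significant.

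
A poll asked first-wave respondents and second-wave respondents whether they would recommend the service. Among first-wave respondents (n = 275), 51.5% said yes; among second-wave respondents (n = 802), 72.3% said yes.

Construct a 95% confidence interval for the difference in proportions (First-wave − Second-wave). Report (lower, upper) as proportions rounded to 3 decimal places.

The two standard errors are √(0.5150×0.4850/275) = 0.03014 and √(0.7230×0.2770/802) = 0.01580.
Because the samples are independent, SE_diff = √(0.03014² + 0.01580²) = 0.03403.
Using z* = 1.960 for 95%, ME = 1.960 × 0.03403 = 0.06670.
p̂₁ − p̂₂ = -0.2080; interval -0.2080 ± 0.06670 gives (-0.275, -0.141).

(-0.275, -0.141)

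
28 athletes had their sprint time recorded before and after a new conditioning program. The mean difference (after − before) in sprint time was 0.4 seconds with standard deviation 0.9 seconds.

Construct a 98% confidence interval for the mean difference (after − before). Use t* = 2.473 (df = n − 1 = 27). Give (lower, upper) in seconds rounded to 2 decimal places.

This is a matched-pairs design, so SE = s_d/√n = 0.9/√28 = 0.1701.
Margin = 2.473 × 0.1701 = 0.4207; the interval is 0.4 ± 0.4207 = (-0.02, 0.82).

(-0.02, 0.82)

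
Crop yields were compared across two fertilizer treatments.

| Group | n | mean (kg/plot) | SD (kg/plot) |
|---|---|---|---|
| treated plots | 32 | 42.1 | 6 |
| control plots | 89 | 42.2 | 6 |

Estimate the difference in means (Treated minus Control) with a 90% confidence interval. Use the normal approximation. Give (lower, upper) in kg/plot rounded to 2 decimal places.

(-2.13, 1.93)

Standard errors of each mean: 6/√32 = 1.0607 and 6/√89 = 0.6360.
SE(x̄₁ − x̄₂) = √(1.0607² + 0.6360²) = 1.2368 for independent samples with unequal variances.
With z* = 1.645, the margin is 1.645 × 1.2368 = 2.0345.
x̄₁ − x̄₂ = 42.1 − 42.2 = -0.1000; the interval is -0.1000 ± 2.0345 = (-2.13, 1.93).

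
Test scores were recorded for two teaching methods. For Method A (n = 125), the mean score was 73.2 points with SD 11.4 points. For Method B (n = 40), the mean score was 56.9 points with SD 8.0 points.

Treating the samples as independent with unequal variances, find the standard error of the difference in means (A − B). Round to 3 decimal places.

1.625

SE₁ = s₁/√n₁ = 11.4/√125 = 1.0196; SE₂ = 8.0/√40 = 1.2649.
Independent samples, unequal variances: SE_diff = √(SE₁² + SE₂²) = √(1.03958416 + 1.59997201) = 1.6247.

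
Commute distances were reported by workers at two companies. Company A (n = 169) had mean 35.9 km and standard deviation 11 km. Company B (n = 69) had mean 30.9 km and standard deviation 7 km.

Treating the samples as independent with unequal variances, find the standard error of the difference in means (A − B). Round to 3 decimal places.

SE₁ = s₁/√n₁ = 11/√169 = 0.8462; SE₂ = 7/√69 = 0.8427.
Independent samples, unequal variances: SE_diff = √(SE₁² + SE₂²) = √(0.71605444 + 0.71014329) = 1.1942.

1.194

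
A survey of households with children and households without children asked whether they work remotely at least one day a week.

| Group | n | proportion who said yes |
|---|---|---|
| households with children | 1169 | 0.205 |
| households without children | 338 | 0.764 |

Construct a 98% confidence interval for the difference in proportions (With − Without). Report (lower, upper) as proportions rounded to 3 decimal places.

The two standard errors are √(0.2050×0.7950/1169) = 0.01181 and √(0.7640×0.2360/338) = 0.02310.
Because the samples are independent, SE_diff = √(0.01181² + 0.02310²) = 0.02594.
Using z* = 2.326 for 98%, ME = 2.326 × 0.02594 = 0.06034.
p̂₁ − p̂₂ = -0.5590; interval -0.5590 ± 0.06034 gives (-0.619, -0.499).

(-0.619, -0.499)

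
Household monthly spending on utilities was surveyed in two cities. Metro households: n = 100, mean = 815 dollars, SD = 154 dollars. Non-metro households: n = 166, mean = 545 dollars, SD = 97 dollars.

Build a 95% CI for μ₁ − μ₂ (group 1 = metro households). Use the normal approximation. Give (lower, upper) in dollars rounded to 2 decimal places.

SE₁ = s₁/√n₁ = 154/√100 = 15.4000; SE₂ = 97/√166 = 7.5287.
Independent samples, unequal variances: SE_diff = √(SE₁² + SE₂²) = √(237.16 + 56.68132369) = 17.1418.
z* = 1.960, so margin of error = 1.960 × 17.1418 = 33.5979.
Difference in means = 815 − 545 = 270.0000.
270.0000 ± 33.5979 → (236.40, 303.60).

(236.40, 303.60)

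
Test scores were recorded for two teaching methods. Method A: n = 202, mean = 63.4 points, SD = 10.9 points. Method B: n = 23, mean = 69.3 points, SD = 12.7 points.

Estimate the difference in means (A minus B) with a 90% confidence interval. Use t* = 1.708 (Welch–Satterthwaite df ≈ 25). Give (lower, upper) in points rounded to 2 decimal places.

Per-group SEs: s₁/√n₁ = 10.9/√202 = 0.7669, s₂/√n₂ = 12.7/√23 = 2.6481.
Unpooled SE of the difference: √(0.58813561 + 7.01243361) = 2.7569.
Margin of error = t* · SE = 1.708 × 2.7569 = 4.7088.
x̄₁ − x̄₂ = 63.4 − 69.3 = -5.9000.
CI: -5.9000 ± 4.7088 = (-10.61, -1.19).

(-10.61, -1.19)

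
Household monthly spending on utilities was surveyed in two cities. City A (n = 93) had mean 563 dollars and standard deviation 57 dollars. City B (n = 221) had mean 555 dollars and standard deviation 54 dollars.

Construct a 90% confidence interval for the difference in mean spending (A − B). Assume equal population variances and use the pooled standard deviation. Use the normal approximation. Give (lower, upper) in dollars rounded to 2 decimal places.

(-3.16, 19.16)

s_p = √[((n₁−1)s₁² + (n₂−1)s₂²)/(n₁+n₂−2)] = √[(92·57² + 220·54²)/312] = 54.9017.
SE = 54.9017·√(1/93 + 1/221) = 6.7860.
With z* = 1.645, margin = 1.645 × 6.7860 = 11.1630.
x̄₁ − x̄₂ = 563 − 555 = 8.0000; interval 8.0000 ± 11.1630 = (-3.16, 19.16).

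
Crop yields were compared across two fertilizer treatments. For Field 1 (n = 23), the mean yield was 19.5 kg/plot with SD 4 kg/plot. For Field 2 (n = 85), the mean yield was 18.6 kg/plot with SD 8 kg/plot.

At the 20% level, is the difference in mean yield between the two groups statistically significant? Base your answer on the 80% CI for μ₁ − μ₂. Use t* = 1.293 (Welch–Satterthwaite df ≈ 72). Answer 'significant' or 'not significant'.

Standard errors of each mean: 4/√23 = 0.8341 and 8/√85 = 0.8677.
SE(x̄₁ − x̄₂) = √(0.8341² + 0.8677²) = 1.2036 for independent samples with unequal variances.
With t* = 1.293, the margin is 1.293 × 1.2036 = 1.5563.
x̄₁ − x̄₂ = 19.5 − 18.6 = 0.9000; the interval is 0.9000 ± 1.5563 = (-0.6563, 2.4563).
The interval (-0.6563, 2.4563) contains 0, so the difference is not significant.

not significant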